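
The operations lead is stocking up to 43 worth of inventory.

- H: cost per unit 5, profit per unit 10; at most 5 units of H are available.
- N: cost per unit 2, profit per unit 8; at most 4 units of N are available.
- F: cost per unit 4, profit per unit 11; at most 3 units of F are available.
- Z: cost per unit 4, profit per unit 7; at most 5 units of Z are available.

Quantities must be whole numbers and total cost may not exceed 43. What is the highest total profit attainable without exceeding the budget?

N has the best ratio (8/2); taking only N gives at most 4×8 = 32 (stopped by the supply cap of 4).
Mixing does better — 3×H, 4×N, 3×F, and 2×Z: cost 43 ≤ 43, profit 3·10 + 4·8 + 3·11 + 2·7 = 109.

109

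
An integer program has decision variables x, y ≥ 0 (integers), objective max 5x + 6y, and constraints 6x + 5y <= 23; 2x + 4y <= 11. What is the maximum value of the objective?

21

Relaxing integrality, the LP optimum is 21.79 at (x,y) = (2.64, 1.43), which is not an integer point.
(x,y)=(3,1): 6·3+5·1=23≤23, 2·3+4·1=10≤11, objective 21.
(x,y)=(1,2): 6·1+5·2=16≤23, 2·1+4·2=10≤11, objective 17.
No feasible integer point exceeds 21.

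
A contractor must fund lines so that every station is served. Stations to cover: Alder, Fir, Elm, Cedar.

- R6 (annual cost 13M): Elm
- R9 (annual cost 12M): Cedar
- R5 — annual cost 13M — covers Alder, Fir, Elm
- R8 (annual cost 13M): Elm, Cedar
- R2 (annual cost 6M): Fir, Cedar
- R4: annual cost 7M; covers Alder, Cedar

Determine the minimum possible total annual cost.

19

This is an integer covering problem.
Choose R5 and R2: together they cover Alder, Fir, Elm, Cedar — every station.
Total annual cost: 13 + 6 = 19.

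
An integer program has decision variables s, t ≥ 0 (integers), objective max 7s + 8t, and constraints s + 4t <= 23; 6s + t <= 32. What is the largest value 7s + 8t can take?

61

The continuous relaxation peaks at (4.57, 4.61) with value 68.83; rounding to a feasible lattice point costs some objective.
(s,t)=(3,5): 1·3+4·5=23≤23, 6·3+1·5=23≤32, objective 61.
(s,t)=(4,4): 1·4+4·4=20≤23, 6·4+1·4=28≤32, objective 60.
(s,t)=(2,5): 1·2+4·5=22≤23, 6·2+1·5=17≤32, objective 54.
No feasible integer point exceeds 61.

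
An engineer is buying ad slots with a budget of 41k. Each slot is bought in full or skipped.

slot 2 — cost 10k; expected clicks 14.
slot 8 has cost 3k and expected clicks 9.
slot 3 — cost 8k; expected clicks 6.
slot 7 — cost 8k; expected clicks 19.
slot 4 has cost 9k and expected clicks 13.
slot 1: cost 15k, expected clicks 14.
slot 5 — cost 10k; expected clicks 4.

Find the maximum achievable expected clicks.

61

slot 2 + slot 8 + slot 7 + slot 1: cost 10 + 3 + 8 + 15 = 36 ≤ 41, expected clicks 14 + 9 + 19 + 14 = 56.
slot 2 + slot 8 + slot 3 + slot 7 + slot 4: cost 10 + 3 + 8 + 8 + 9 = 38 ≤ 41, expected clicks 14 + 9 + 6 + 19 + 13 = 61.
slot 2 + slot 8 + slot 7 + slot 4 + slot 5: cost 10 + 3 + 8 + 9 + 10 = 40 ≤ 41, expected clicks 14 + 9 + 19 + 13 + 4 = 59.
Best is slot 2, slot 8, slot 3, slot 7, and slot 4 with total expected clicks 61.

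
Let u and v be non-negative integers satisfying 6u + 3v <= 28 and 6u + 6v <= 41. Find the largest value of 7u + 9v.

54

(u,v)=(0,6) is feasible, giving 54.
(u,v)=(1,5) is feasible, giving 52.
(u,v)=(0,5) is feasible, giving 45.
No feasible integer point exceeds 54.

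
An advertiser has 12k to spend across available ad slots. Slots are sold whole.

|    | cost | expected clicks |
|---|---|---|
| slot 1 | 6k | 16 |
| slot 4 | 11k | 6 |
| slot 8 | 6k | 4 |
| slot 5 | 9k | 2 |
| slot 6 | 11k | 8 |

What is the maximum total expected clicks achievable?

slot 1: cost 6 ≤ 12, expected clicks 16.
slot 1 + slot 8: cost 6 + 6 = 12 ≤ 12, expected clicks 16 + 4 = 20.
Best is slot 1 and slot 8 with total expected clicks 20.

20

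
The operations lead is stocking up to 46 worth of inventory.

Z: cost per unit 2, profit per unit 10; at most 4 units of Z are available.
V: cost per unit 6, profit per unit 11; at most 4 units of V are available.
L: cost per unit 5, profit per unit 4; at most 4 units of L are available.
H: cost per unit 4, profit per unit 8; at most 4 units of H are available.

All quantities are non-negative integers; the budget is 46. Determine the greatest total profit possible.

This is a bounded integer knapsack.
Z has the best ratio (10/2); taking only Z gives at most 4×10 = 40 (stopped by the supply cap of 4).
Mixing does better — 4×Z, 4×V, and 3×H: cost 44 ≤ 46, profit 4·10 + 4·11 + 3·8 = 108.

108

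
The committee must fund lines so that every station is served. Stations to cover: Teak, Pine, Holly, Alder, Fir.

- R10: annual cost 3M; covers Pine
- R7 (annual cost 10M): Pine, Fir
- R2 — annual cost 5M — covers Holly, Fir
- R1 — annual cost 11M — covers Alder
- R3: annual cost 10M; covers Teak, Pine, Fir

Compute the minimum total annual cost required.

The greedy cost-per-new-station heuristic would pick R2, R10, R3, and R1 for 29, but a cheaper cover exists.
Choose R2, R1, and R3: together they cover Teak, Pine, Holly, Alder, Fir — every station.
Total annual cost: 5 + 11 + 10 = 26.
No cover costs less than 26.

26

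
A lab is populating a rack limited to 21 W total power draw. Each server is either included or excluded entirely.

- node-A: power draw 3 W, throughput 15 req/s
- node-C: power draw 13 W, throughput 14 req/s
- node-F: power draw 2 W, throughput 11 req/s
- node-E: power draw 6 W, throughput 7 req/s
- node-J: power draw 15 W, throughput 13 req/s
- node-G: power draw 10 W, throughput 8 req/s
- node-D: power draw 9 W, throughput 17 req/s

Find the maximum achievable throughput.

50

node-A + node-F + node-E + node-D: power draw 3 + 2 + 6 + 9 = 20 ≤ 21, throughput 15 + 11 + 7 + 17 = 50.
node-A + node-F + node-D: power draw 3 + 2 + 9 = 14 ≤ 21, throughput 15 + 11 + 17 = 43.
node-A + node-F + node-E + node-G: power draw 3 + 2 + 6 + 10 = 21 ≤ 21, throughput 15 + 11 + 7 + 8 = 41.
Best is node-A, node-F, node-E, and node-D with total throughput 50.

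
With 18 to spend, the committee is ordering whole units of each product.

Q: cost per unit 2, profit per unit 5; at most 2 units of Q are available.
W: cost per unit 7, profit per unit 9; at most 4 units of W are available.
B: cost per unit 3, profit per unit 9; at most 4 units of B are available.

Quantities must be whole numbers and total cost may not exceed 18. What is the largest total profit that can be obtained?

B has the best ratio (9/3); taking only B gives at most 4×9 = 36 (stopped by the supply cap of 4).
Mixing does better — 2×Q and 4×B: cost 16 ≤ 18, profit 2·5 + 4·9 = 46.

46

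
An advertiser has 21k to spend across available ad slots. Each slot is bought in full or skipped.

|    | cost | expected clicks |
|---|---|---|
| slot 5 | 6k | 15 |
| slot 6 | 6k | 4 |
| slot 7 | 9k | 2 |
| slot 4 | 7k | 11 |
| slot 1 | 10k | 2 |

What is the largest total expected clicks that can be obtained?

Take slot 5, slot 6, and slot 4: cost 6 + 6 + 7 = 19 ≤ 21, expected clicks 15 + 4 + 11 = 30.
No other feasible combination does better.

30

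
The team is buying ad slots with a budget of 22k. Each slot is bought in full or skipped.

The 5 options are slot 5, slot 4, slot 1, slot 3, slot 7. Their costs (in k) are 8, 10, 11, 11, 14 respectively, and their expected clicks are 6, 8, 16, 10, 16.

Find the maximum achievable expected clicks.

26

slot 4 + slot 1: cost 10 + 11 = 21 ≤ 22, expected clicks 8 + 16 = 24.
slot 1 + slot 3: cost 11 + 11 = 22 ≤ 22, expected clicks 16 + 10 = 26.
slot 5 + slot 1: cost 8 + 11 = 19 ≤ 22, expected clicks 6 + 16 = 22.
Best is slot 1 and slot 3 with total expected clicks 26.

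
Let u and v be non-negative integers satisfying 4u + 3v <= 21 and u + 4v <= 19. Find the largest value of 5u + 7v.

38

The continuous relaxation peaks at (2.08, 4.23) with value 40.00; rounding to a feasible lattice point costs some objective.
(u,v)=(2,4) is feasible, giving 38.
(u,v)=(3,3) is feasible, giving 36.
(u,v)=(1,4) is feasible, giving 33.
The best lattice point is (2,4), giving 38.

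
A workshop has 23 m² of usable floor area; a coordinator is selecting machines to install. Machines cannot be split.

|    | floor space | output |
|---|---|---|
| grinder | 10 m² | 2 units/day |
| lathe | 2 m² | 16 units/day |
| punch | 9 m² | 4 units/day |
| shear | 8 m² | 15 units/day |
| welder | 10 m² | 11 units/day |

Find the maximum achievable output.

42

Treat it as a binary knapsack problem.
Take lathe, shear, and welder: floor space 2 + 8 + 10 = 20 ≤ 23, output 16 + 15 + 11 = 42.
No other feasible combination does better.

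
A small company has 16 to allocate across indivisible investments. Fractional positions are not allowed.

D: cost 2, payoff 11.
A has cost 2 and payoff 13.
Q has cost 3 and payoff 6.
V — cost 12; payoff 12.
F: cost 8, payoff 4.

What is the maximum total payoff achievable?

Take D, A, and V: cost 2 + 2 + 12 = 16 ≤ 16, payoff 11 + 13 + 12 = 36.
No other feasible combination does better.

36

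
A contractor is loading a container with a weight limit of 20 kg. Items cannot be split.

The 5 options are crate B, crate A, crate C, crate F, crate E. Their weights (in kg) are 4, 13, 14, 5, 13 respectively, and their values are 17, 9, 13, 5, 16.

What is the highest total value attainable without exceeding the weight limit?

Allowing fractional choices, the relaxed optimum would be about 36.0, but items are indivisible.
crate B + crate C: weight 4 + 14 = 18 ≤ 20, value 17 + 13 = 30.
crate B + crate E: weight 4 + 13 = 17 ≤ 20, value 17 + 16 = 33.
Best is crate B and crate E with total value 33.

33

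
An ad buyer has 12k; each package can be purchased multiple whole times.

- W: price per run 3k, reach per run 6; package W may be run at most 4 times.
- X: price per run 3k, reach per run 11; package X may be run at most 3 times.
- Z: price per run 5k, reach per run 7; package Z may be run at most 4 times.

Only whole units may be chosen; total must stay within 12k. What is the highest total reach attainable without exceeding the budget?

Take 1×W and 3×X: price 12 ≤ 12, reach 1·6 + 3·11 = 39.
X has the best ratio (11/3) and is taken to its limit of 3; remaining capacity is filled optimally with the others.

39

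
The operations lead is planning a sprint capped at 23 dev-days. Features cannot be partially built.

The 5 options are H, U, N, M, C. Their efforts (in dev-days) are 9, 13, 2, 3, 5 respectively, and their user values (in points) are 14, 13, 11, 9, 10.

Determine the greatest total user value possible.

Take H, N, M, and C: effort 9 + 2 + 3 + 5 = 19 ≤ 23, user value 14 + 11 + 9 + 10 = 44.
No other feasible combination does better.

44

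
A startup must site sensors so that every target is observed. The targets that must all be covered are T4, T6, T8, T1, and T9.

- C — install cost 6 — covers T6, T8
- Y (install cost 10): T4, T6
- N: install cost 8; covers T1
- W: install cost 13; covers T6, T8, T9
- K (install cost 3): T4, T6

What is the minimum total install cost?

Choose N, W, and K: together they cover T4, T6, T8, T1, T9 — every target.
Total install cost: 8 + 13 + 3 = 24.

24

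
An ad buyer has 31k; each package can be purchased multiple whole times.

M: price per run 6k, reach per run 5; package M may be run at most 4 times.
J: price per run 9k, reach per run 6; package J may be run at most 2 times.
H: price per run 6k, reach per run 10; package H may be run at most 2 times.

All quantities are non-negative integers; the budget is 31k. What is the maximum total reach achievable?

H has the best ratio (10/6); taking only H gives at most 2×10 = 20 (stopped by the supply cap of 2).
Mixing does better — 3×M and 2×H: price 30 ≤ 31, reach 3·5 + 2·10 = 35.

35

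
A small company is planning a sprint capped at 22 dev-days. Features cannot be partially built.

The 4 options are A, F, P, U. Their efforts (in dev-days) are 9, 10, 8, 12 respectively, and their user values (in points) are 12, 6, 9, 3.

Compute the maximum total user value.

This is an integer program with binary decision variables.
Allowing fractional choices, the relaxed optimum would be about 24.0, but features are indivisible.
A + F: effort 9 + 10 = 19 ≤ 22, user value 12 + 6 = 18.
A + P: effort 9 + 8 = 17 ≤ 22, user value 12 + 9 = 21.
Best is A and P with total user value 21.

21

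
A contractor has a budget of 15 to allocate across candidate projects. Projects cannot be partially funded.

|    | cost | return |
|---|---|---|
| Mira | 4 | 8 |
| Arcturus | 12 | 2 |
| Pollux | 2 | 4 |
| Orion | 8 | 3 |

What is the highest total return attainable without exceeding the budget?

This is an integer program with binary decision variables.
Mira + Pollux: cost 4 + 2 = 6 ≤ 15, return 8 + 4 = 12.
Mira + Pollux + Orion: cost 4 + 2 + 8 = 14 ≤ 15, return 8 + 4 + 3 = 15.
Best is Mira, Pollux, and Orion with total return 15.

15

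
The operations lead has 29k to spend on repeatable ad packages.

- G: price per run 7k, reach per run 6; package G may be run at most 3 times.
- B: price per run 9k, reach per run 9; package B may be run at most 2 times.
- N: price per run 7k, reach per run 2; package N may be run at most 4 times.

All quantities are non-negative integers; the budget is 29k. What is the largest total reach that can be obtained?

B has the best ratio (9/9); taking only B gives at most 2×9 = 18 (stopped by the supply cap of 2).
Mixing does better — 1×G and 2×B: price 25 ≤ 29, reach 1·6 + 2·9 = 24.

24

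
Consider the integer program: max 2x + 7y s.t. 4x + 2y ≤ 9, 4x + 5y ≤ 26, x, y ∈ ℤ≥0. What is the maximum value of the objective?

28

The continuous relaxation peaks at (0, 4.5) with value 31.50; rounding to a feasible lattice point costs some objective.
(x,y)=(0,4) is feasible, giving 28.
(x,y)=(0,3) is feasible, giving 21.
The best lattice point is (0,4), giving 28.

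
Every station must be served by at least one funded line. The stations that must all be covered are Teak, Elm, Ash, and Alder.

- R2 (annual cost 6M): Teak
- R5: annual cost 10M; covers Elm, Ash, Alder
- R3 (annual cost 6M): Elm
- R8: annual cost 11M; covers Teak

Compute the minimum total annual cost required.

16

Choose R2 and R5: together they cover Teak, Elm, Ash, Alder — every station.
Total annual cost: 6 + 10 = 16.
No cover costs less than 16.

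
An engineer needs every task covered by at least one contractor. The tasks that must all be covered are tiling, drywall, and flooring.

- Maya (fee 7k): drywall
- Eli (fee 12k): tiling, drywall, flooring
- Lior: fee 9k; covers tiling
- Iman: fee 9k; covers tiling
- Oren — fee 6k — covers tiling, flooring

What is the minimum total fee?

The greedy cost-per-new-task heuristic would pick Oren and Maya for 13, but a cheaper cover exists.
Eli alone covers tiling, drywall, flooring — every task.
Total fee: 12.
No cover costs less than 12.

12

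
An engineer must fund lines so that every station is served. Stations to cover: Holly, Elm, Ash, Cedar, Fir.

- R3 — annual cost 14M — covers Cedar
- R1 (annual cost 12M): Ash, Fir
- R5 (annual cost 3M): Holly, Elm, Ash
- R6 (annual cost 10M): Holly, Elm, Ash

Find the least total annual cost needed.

29

Choose R3, R1, and R5: together they cover Holly, Elm, Ash, Cedar, Fir — every station.
Total annual cost: 14 + 12 + 3 = 29.
No cover costs less than 29.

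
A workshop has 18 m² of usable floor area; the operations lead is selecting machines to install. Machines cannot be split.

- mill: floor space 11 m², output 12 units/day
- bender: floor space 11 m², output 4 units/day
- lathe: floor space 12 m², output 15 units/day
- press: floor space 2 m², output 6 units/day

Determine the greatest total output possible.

Take lathe and press: floor space 12 + 2 = 14 ≤ 18, output 15 + 6 = 21.
No other feasible combination does better.

21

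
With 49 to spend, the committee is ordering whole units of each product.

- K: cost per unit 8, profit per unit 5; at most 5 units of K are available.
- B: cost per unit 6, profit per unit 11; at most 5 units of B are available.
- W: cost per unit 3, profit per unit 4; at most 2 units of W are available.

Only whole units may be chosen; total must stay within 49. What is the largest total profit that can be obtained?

Take 2×K, 5×B, and 1×W: cost 49 ≤ 49, profit 2·5 + 5·11 + 1·4 = 69.
B has the best ratio (11/6) and is taken to its limit of 5; remaining capacity is filled optimally with the others.

69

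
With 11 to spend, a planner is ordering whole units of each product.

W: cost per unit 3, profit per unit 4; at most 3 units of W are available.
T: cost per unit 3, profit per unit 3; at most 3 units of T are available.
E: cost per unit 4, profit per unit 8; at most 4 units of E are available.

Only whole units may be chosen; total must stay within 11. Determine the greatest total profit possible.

20

1×W and 2×E: cost 11 ≤ 11, profit 1·4 + 2·8 = 20.
1×T and 2×E: cost 11 ≤ 11, profit 1·3 + 2·8 = 19.
Best is 20.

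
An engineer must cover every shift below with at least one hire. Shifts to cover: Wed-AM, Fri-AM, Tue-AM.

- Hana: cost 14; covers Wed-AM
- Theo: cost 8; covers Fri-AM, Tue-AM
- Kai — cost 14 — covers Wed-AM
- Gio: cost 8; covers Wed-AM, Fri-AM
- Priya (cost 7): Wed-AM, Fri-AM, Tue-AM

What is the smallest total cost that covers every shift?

7

Priya alone covers Wed-AM, Fri-AM, Tue-AM — every shift.
Total cost: 7.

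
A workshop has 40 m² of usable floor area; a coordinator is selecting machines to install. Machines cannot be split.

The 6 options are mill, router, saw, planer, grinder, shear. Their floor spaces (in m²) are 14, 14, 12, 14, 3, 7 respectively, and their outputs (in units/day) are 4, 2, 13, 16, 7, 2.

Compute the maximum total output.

This is an integer program with binary decision variables.
Allowing fractional choices, the relaxed optimum would be about 39.1, but machines are indivisible.
mill + saw + planer: floor space 14 + 12 + 14 = 40 ≤ 40, output 4 + 13 + 16 = 33.
saw + planer + grinder: floor space 12 + 14 + 3 = 29 ≤ 40, output 13 + 16 + 7 = 36.
saw + planer + grinder + shear: floor space 12 + 14 + 3 + 7 = 36 ≤ 40, output 13 + 16 + 7 + 2 = 38.
Best is saw, planer, grinder, and shear with total output 38.

38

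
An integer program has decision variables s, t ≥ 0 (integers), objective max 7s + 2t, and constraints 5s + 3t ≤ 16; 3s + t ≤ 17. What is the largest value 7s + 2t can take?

21

Relaxing integrality, the LP optimum is 22.40 at (s,t) = (3.2, 0), which is not an integer point.
(s,t)=(3,0): 5·3+3·0=15≤16, 3·3+1·0=9≤17, objective 21.
(s,t)=(2,1): 5·2+3·1=13≤16, 3·2+1·1=7≤17, objective 16.
(s,t)=(2,0): 5·2+3·0=10≤16, 3·2+1·0=6≤17, objective 14.
The best lattice point is (3,0), giving 21.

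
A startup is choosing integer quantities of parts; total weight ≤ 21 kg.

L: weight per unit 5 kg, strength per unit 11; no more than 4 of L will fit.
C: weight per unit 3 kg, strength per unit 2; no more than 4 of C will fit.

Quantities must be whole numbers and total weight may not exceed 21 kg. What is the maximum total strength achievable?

This is a bounded integer knapsack.
L has the best ratio (11/5); taking only L gives at most 4×11 = 44 (stopped by the weight limit).
Optimal: 4×L: weight 20 ≤ 21, strength 4·11 = 44.

44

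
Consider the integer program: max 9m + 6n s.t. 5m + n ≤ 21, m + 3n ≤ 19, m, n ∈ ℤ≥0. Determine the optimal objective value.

Relaxing integrality, the LP optimum is 60.00 at (m,n) = (3.14, 5.29), which is not an integer point.
(m,n)=(3,5): 5·3+1·5=20≤21, 1·3+3·5=18≤19, objective 57.
(m,n)=(3,4): 5·3+1·4=19≤21, 1·3+3·4=15≤19, objective 51.
Maximum is 57 at (m,n)=(3,5).

57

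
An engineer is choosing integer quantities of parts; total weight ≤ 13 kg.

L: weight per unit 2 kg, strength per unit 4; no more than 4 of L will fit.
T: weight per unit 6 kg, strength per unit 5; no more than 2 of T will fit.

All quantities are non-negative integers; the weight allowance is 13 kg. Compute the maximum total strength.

L has the best ratio (4/2); taking only L gives at most 4×4 = 16 (stopped by the supply cap of 4).
Mixing does better — 3×L and 1×T: weight 12 ≤ 13, strength 3·4 + 1·5 = 17.

17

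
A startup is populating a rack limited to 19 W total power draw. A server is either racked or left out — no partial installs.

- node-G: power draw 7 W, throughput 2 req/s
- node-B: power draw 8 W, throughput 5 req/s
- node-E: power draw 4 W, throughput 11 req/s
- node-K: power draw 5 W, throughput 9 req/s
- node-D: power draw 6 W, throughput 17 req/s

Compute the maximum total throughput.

node-E + node-K + node-D: power draw 4 + 5 + 6 = 15 ≤ 19, throughput 11 + 9 + 17 = 37.
node-B + node-E + node-D: power draw 8 + 4 + 6 = 18 ≤ 19, throughput 5 + 11 + 17 = 33.
Best is node-E, node-K, and node-D with total throughput 37.

37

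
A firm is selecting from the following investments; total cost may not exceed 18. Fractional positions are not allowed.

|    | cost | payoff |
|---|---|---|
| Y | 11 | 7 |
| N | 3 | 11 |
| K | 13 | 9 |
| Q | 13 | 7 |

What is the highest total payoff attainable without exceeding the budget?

Take N and K: cost 3 + 13 = 16 ≤ 18, payoff 11 + 9 = 20.
No other feasible combination does better.

20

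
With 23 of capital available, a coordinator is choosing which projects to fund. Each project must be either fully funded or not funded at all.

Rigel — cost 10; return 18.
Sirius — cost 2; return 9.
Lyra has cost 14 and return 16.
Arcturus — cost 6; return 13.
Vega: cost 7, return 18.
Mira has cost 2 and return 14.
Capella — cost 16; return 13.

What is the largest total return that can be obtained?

59

Take Rigel, Sirius, Vega, and Mira: cost 10 + 2 + 7 + 2 = 21 ≤ 23, return 18 + 9 + 18 + 14 = 59.
No other feasible combination does better.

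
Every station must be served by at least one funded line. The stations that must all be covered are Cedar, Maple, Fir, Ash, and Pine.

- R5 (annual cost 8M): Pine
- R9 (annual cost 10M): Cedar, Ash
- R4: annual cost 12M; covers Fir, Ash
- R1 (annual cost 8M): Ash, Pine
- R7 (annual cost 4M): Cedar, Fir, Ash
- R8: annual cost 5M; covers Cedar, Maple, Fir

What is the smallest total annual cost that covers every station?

This is an integer covering problem.
The greedy cost-per-new-station heuristic would pick R7, R8, and R5 for 17, but a cheaper cover exists.
Choose R1 and R8: together they cover Cedar, Maple, Fir, Ash, Pine — every station.
Total annual cost: 8 + 5 = 13.
No cover costs less than 13.

13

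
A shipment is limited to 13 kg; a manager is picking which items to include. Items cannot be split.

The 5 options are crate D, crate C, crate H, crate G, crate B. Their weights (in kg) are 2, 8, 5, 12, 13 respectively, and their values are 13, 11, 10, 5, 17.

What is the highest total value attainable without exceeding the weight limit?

Allowing fractional choices, the relaxed optimum would be about 31.2, but items are indivisible.
crate D + crate H: weight 2 + 5 = 7 ≤ 13, value 13 + 10 = 23.
crate C + crate H: weight 8 + 5 = 13 ≤ 13, value 11 + 10 = 21.
crate D + crate C: weight 2 + 8 = 10 ≤ 13, value 13 + 11 = 24.
Best is crate D and crate C with total value 24.

24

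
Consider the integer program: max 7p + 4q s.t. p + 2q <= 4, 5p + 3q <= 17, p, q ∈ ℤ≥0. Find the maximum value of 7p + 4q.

(p,q)=(3,0) is feasible, giving 21.
(p,q)=(2,1) is feasible, giving 18.
(p,q)=(2,0) is feasible, giving 14.
The best lattice point is (3,0), giving 21.

21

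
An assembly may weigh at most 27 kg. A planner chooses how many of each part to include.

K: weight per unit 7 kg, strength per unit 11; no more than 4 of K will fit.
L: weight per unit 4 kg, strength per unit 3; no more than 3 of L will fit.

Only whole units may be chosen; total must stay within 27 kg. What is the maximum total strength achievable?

36

3×K and 1×L: weight 25 ≤ 27, strength 3·11 + 1·3 = 36.
3×K: weight 21 ≤ 27, strength 3·11 = 33.
Best is 36.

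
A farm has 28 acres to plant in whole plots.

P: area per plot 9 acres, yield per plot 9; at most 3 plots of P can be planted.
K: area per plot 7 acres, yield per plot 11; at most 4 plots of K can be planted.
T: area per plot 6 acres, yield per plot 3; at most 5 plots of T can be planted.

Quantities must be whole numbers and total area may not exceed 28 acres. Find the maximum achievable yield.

44

This is a bounded integer knapsack.
Take 4×K: area 28 ≤ 28, yield 4·11 = 44.
K has the best ratio (11/7) and is taken to its limit of 4; remaining capacity is filled optimally with the others.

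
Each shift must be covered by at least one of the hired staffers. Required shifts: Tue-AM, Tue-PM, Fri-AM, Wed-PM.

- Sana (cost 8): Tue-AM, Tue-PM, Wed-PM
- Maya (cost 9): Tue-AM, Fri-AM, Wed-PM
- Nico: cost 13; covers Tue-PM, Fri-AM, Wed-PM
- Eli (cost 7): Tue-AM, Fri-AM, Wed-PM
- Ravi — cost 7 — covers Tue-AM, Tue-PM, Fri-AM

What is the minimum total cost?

This is an integer covering problem.
Choose Eli and Ravi: together they cover Tue-AM, Tue-PM, Fri-AM, Wed-PM — every shift.
Total cost: 7 + 7 = 14.
No cover costs less than 14.

14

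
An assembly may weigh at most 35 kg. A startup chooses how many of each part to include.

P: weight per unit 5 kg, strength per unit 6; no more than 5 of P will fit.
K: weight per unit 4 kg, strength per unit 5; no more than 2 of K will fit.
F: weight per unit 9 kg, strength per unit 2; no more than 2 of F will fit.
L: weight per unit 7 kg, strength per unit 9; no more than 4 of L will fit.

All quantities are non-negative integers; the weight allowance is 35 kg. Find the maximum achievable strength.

44

Take 2×P, 1×K, and 3×L: weight 35 ≤ 35, strength 2·6 + 1·5 + 3·9 = 44.
No other integer combination yields more.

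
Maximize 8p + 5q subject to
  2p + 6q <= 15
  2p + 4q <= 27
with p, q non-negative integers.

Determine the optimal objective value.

56

(p,q)=(7,0): 2·7+6·0=14≤15, 2·7+4·0=14≤27, objective 56.
(p,q)=(6,0): 2·6+6·0=12≤15, 2·6+4·0=12≤27, objective 48.
No feasible integer point exceeds 56.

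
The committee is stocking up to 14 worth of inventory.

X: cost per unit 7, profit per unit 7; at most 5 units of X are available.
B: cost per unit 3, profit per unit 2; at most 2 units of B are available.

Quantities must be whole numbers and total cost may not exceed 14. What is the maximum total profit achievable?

X has the best ratio (7/7); taking only X gives at most 2×7 = 14 (stopped by the cost limit).
Optimal: 2×X: cost 14 ≤ 14, profit 2·7 = 14.

14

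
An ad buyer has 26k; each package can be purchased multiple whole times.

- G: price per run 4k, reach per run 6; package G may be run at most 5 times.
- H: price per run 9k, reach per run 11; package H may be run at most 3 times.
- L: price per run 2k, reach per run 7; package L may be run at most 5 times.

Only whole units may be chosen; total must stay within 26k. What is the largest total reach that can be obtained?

This is a bounded integer knapsack.
Take 4×G and 5×L: price 26 ≤ 26, reach 4·6 + 5·7 = 59.
L has the best ratio (7/2) and is taken to its limit of 5; remaining capacity is filled optimally with the others.

59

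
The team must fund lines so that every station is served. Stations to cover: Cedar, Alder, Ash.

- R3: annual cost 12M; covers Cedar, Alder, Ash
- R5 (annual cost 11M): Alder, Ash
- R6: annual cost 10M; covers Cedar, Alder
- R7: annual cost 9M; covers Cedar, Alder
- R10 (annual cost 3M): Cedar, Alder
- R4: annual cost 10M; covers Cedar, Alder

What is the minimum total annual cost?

The greedy cost-per-new-station heuristic would pick R10 and R5 for 14, but a cheaper cover exists.
R3 alone covers Cedar, Alder, Ash — every station.
Total annual cost: 12.
No cover costs less than 12.

12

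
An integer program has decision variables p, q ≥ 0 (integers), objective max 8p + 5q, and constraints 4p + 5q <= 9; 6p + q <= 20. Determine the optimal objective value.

16

Relaxing integrality, the LP optimum is 18.00 at (p,q) = (2.25, 0), which is not an integer point.
(p,q)=(2,0): 4·2+5·0=8≤9, 6·2+1·0=12≤20, objective 16.
(p,q)=(1,1): 4·1+5·1=9≤9, 6·1+1·1=7≤20, objective 13.
(p,q)=(1,0): 4·1+5·0=4≤9, 6·1+1·0=6≤20, objective 8.
No feasible integer point exceeds 16.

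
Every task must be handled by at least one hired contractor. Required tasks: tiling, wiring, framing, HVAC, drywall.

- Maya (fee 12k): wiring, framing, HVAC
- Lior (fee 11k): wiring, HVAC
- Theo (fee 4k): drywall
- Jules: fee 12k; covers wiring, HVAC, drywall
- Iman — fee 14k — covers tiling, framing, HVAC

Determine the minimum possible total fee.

26

The greedy cost-per-new-task heuristic would pick Maya, Theo, and Iman for 30, but a cheaper cover exists.
Choose Jules and Iman: together they cover tiling, wiring, framing, HVAC, drywall — every task.
Total fee: 12 + 14 = 26.
No cover costs less than 26.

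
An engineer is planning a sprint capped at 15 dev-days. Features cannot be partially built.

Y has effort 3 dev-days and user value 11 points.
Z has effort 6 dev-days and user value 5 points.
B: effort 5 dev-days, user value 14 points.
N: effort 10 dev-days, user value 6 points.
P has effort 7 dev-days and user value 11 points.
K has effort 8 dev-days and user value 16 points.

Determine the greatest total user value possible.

Allowing fractional choices, the relaxed optimum would be about 39.0, but features are indivisible.
Y + Z + B: effort 3 + 6 + 5 = 14 ≤ 15, user value 11 + 5 + 14 = 30.
Y + B + P: effort 3 + 5 + 7 = 15 ≤ 15, user value 11 + 14 + 11 = 36.
B + K: effort 5 + 8 = 13 ≤ 15, user value 14 + 16 = 30.
Best is Y, B, and P with total user value 36.

36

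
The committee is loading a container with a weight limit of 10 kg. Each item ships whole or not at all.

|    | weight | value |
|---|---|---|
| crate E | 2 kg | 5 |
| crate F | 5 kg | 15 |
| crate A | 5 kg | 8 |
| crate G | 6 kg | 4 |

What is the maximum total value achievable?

Treat it as a binary knapsack problem.
Take crate F and crate A: weight 5 + 5 = 10 ≤ 10, value 15 + 8 = 23.
No other feasible combination does better.

23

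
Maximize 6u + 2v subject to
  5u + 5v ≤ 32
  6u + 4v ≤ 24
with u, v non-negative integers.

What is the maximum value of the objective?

(u,v)=(4,0): 5·4+5·0=20≤32, 6·4+4·0=24≤24, objective 24.
(u,v)=(3,1): 5·3+5·1=20≤32, 6·3+4·1=22≤24, objective 20.
(u,v)=(3,0): 5·3+5·0=15≤32, 6·3+4·0=18≤24, objective 18.
No feasible integer point exceeds 24.

24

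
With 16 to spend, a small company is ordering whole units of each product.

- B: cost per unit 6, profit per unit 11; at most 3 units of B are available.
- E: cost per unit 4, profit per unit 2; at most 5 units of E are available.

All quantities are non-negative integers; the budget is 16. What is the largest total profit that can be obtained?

2×B and 1×E: cost 16 ≤ 16, profit 2·11 + 1·2 = 24.
2×B: cost 12 ≤ 16, profit 2·11 = 22.
Best is 24.

24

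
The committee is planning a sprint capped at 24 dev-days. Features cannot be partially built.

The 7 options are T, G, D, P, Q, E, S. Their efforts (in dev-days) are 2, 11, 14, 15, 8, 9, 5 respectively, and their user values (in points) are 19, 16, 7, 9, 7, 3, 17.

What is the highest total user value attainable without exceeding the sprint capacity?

Take T, G, and S: effort 2 + 11 + 5 = 18 ≤ 24, user value 19 + 16 + 17 = 52.
No other feasible combination does better.

52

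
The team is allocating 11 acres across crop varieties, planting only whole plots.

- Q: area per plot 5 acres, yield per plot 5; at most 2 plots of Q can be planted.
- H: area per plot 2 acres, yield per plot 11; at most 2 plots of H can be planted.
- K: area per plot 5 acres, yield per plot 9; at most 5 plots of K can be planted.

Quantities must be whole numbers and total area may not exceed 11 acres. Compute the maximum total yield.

31

Take 2×H and 1×K: area 9 ≤ 11, yield 2·11 + 1·9 = 31.
H has the best ratio (11/2) and is taken to its limit of 2; remaining capacity is filled optimally with the others.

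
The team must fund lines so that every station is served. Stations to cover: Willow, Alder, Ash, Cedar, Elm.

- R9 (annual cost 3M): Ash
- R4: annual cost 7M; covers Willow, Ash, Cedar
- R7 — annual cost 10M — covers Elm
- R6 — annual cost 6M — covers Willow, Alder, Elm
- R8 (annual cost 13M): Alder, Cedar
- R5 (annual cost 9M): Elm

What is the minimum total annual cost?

13

Choose R4 and R6: together they cover Willow, Alder, Ash, Cedar, Elm — every station.
Total annual cost: 7 + 6 = 13.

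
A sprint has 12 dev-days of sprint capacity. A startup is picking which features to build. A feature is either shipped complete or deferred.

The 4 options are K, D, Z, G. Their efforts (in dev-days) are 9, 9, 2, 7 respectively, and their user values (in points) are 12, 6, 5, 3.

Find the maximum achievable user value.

17

This is a 0-1 knapsack instance.
Take K and Z: effort 9 + 2 = 11 ≤ 12, user value 12 + 5 = 17.
No other feasible combination does better.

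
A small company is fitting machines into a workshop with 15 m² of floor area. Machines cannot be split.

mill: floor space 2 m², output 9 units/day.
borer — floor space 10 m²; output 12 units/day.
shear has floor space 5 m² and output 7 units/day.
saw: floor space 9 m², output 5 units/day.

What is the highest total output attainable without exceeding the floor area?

This is an integer program with binary decision variables.
Take mill and borer: floor space 2 + 10 = 12 ≤ 15, output 9 + 12 = 21.
No other feasible combination does better.

21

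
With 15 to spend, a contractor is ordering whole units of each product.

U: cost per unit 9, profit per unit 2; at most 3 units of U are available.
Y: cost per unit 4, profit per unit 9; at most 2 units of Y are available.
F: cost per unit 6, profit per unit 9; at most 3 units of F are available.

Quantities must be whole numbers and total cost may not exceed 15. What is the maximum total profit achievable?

27

This is a bounded integer knapsack.
Y has the best ratio (9/4); taking only Y gives at most 2×9 = 18 (stopped by the supply cap of 2).
Mixing does better — 2×Y and 1×F: cost 14 ≤ 15, profit 2·9 + 1·9 = 27.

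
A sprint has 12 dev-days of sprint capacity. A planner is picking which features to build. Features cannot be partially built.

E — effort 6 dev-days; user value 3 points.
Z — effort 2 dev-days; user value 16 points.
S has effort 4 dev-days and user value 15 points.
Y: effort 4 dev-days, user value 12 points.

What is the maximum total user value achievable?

Allowing fractional choices, the relaxed optimum would be about 44.0, but features are indivisible.
Z + S + Y: effort 2 + 4 + 4 = 10 ≤ 12, user value 16 + 15 + 12 = 43.
Z + S: effort 2 + 4 = 6 ≤ 12, user value 16 + 15 = 31.
E + Z + S: effort 6 + 2 + 4 = 12 ≤ 12, user value 3 + 16 + 15 = 34.
Best is Z, S, and Y with total user value 43.

43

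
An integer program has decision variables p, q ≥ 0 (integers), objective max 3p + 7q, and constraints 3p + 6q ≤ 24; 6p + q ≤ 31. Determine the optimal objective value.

28

(p,q)=(0,4): 3·0+6·4=24≤24, 6·0+1·4=4≤31, objective 28.
(p,q)=(1,3): 3·1+6·3=21≤24, 6·1+1·3=9≤31, objective 24.
(p,q)=(0,3): 3·0+6·3=18≤24, 6·0+1·3=3≤31, objective 21.
The best lattice point is (0,4), giving 28.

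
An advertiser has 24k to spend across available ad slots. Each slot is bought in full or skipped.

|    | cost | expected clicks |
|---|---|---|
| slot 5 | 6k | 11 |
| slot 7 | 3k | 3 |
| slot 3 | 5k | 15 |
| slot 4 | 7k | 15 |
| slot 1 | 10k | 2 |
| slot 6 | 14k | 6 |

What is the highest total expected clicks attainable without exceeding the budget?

44

This is an integer program with binary decision variables.
Take slot 5, slot 7, slot 3, and slot 4: cost 6 + 3 + 5 + 7 = 21 ≤ 24, expected clicks 11 + 3 + 15 + 15 = 44.
No other feasible combination does better.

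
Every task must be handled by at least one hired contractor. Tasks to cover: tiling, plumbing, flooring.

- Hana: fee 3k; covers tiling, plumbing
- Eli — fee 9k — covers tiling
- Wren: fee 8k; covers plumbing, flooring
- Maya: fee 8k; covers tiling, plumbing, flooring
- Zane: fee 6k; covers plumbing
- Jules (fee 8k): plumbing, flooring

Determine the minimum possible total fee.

8

The greedy cost-per-new-task heuristic would pick Hana and Wren for 11, but a cheaper cover exists.
Maya alone covers tiling, plumbing, flooring — every task.
Total fee: 8.
No cover costs less than 8.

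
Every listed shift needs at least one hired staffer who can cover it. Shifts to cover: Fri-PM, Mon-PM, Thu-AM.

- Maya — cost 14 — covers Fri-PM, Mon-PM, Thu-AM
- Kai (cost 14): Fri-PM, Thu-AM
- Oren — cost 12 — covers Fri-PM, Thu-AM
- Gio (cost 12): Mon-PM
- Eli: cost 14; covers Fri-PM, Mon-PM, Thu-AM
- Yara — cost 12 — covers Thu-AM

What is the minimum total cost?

14

Maya alone covers Fri-PM, Mon-PM, Thu-AM — every shift.
Total cost: 14.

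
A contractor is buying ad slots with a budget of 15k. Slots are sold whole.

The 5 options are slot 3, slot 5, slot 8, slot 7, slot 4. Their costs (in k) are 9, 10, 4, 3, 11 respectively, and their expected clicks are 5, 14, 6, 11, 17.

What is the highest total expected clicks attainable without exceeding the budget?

slot 5 + slot 7: cost 10 + 3 = 13 ≤ 15, expected clicks 14 + 11 = 25.
slot 7 + slot 4: cost 3 + 11 = 14 ≤ 15, expected clicks 11 + 17 = 28.
Best is slot 7 and slot 4 with total expected clicks 28.

28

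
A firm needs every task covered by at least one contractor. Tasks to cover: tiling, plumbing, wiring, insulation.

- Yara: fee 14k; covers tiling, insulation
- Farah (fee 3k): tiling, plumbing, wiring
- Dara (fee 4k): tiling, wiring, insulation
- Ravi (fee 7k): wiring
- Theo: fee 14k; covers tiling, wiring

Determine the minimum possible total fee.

7

Choose Farah and Dara: together they cover tiling, plumbing, wiring, insulation — every task.
Total fee: 3 + 4 = 7.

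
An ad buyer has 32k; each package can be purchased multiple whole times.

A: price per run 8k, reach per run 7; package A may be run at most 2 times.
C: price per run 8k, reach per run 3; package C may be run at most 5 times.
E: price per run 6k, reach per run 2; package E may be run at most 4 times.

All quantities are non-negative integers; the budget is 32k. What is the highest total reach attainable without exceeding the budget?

2×A and 2×C: price 32 ≤ 32, reach 2·7 + 2·3 = 20.
2×A, 1×C, and 1×E: price 30 ≤ 32, reach 2·7 + 1·3 + 1·2 = 19.
Best is 20.

20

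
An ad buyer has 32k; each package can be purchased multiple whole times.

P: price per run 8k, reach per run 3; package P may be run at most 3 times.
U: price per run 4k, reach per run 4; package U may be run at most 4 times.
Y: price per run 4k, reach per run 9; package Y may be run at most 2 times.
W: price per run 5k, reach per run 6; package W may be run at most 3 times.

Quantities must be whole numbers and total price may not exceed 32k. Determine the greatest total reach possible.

This is a bounded integer knapsack.
Y has the best ratio (9/4); taking only Y gives at most 2×9 = 18 (stopped by the supply cap of 2).
Mixing does better — 2×U, 2×Y, and 3×W: price 31 ≤ 32, reach 2·4 + 2·9 + 3·6 = 44.

44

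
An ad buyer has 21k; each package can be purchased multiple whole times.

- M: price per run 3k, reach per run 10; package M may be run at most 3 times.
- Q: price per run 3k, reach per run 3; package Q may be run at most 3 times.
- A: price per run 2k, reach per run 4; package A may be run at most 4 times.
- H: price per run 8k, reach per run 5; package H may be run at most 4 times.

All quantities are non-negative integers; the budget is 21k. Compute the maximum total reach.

This is a bounded integer knapsack.
Take 3×M, 1×Q, and 4×A: price 20 ≤ 21, reach 3·10 + 1·3 + 4·4 = 49.
M has the best ratio (10/3) and is taken to its limit of 3; remaining capacity is filled optimally with the others.

49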